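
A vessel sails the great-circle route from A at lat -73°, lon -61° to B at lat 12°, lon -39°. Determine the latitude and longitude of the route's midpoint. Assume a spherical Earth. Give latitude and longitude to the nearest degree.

≈ lat -31°, lon -44°

The haversine formula gives a central angle δ ≈ 1.504 rad (86.2°) between the endpoints.
Interpolate at f = 1/2 with slerp weights a = sin((1−f)δ)/sin δ ≈ 0.685, b = sin(fδ)/sin δ ≈ 0.685.
p = a·p₁ + b·p₂ ≈ (0.618, -0.597, -0.512); φ = arcsin(p_z) ≈ -30.83°, λ = atan2(p_y, p_x) ≈ -44.01°.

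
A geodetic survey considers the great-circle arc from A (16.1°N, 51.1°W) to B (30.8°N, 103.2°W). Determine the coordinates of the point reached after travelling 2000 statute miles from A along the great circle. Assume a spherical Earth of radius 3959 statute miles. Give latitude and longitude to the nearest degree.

≈ (27°N, 80°W)

The haversine formula gives a central angle δ ≈ 0.865 rad (49.5°) between the endpoints. The total great-circle distance is δ·R ≈ 0.865 × 3959 ≈ 3423 mi, so the target fraction is f = 2000/3423 ≈ 0.584.
Interpolate at f ≈ 0.584 with slerp weights a = sin((1−f)δ)/sin δ ≈ 0.462, b = sin(fδ)/sin δ ≈ 0.636.
p = a·p₁ + b·p₂ ≈ (0.154, -0.878, 0.454); φ = arcsin(p_z) ≈ 26.99°, λ = atan2(p_y, p_x) ≈ -80.04°.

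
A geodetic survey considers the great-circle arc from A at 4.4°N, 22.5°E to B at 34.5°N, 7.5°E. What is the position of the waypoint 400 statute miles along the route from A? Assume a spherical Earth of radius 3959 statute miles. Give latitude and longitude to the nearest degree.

≈ 10°N, 20°E

Write both endpoints as unit vectors p₁, p₂ with components (cos φ cos λ, cos φ sin λ, sin φ).
The central angle between the endpoints is δ = arccos(p₁·p₂) ≈ 0.579 rad (33.2°). The total great-circle distance is δ·R ≈ 0.579 × 3959 ≈ 2291 mi, so the target fraction is f = 400/2291 ≈ 0.175.
Interpolate at f ≈ 0.175 with slerp weights a = sin((1−f)δ)/sin δ ≈ 0.841, b = sin(fδ)/sin δ ≈ 0.184.
p = a·p₁ + b·p₂ ≈ (0.925, 0.341, 0.169); φ = arcsin(p_z) ≈ 9.73°, λ = atan2(p_y, p_x) ≈ 20.21°.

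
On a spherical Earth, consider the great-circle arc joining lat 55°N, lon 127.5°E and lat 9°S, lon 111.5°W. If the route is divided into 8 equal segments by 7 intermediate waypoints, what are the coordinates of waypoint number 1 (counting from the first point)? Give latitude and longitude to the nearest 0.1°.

Convert each endpoint to a unit vector on the sphere (x = cos φ cos λ, y = cos φ sin λ, z = sin φ).
The central angle between the endpoints is δ = arccos(p₁·p₂) ≈ 2.004 rad (114.8°).
Interpolate at f = 1/8 with slerp weights a = sin((1−f)δ)/sin δ ≈ 1.083, b = sin(fδ)/sin δ ≈ 0.273.
p = a·p₁ + b·p₂ ≈ (-0.477, 0.242, 0.845); φ = arcsin(p_z) ≈ 57.65°, λ = atan2(p_y, p_x) ≈ 153.11°.

≈ lat 57.7°N, lon 153.1°E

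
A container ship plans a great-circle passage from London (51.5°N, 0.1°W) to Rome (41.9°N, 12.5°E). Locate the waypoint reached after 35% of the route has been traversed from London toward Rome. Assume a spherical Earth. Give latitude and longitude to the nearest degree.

The haversine formula gives a central angle δ ≈ 0.225 rad (12.9°) between the endpoints.
Interpolate at f = 0.35 with slerp weights a = sin((1−f)δ)/sin δ ≈ 0.653, b = sin(fδ)/sin δ ≈ 0.353.
p = a·p₁ + b·p₂ ≈ (0.663, 0.056, 0.747); φ = arcsin(p_z) ≈ 48.30°, λ = atan2(p_y, p_x) ≈ 4.84°.

≈ 48°N, 5°E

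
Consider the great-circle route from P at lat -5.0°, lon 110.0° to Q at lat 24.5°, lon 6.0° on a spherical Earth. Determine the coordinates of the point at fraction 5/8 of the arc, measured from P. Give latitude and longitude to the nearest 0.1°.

Write both endpoints as unit vectors p₁, p₂ with components (cos φ cos λ, cos φ sin λ, sin φ).
The central angle between the endpoints is δ = arccos(p₁·p₂) ≈ 1.829 rad (104.8°).
Interpolate at f = 5/8 with slerp weights a = sin((1−f)δ)/sin δ ≈ 0.655, b = sin(fδ)/sin δ ≈ 0.941.
p = a·p₁ + b·p₂ ≈ (0.629, 0.703, 0.333); φ = arcsin(p_z) ≈ 19.46°, λ = atan2(p_y, p_x) ≈ 48.19°.

≈ lat 19.5°, lon 48.2°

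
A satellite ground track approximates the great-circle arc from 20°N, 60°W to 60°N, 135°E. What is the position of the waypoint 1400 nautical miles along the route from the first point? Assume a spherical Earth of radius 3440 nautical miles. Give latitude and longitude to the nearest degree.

≈ 43°N, 64°W

The haversine formula gives a central angle δ ≈ 1.729 rad (99.1°) between the endpoints. The total great-circle distance is δ·R ≈ 1.729 × 3440 ≈ 5948 nmi, so the target fraction is f = 1400/5948 ≈ 0.235.
Interpolate at f ≈ 0.235 with slerp weights a = sin((1−f)δ)/sin δ ≈ 0.982, b = sin(fδ)/sin δ ≈ 0.401.
p = a·p₁ + b·p₂ ≈ (0.319, -0.657, 0.683); φ = arcsin(p_z) ≈ 43.07°, λ = atan2(p_y, p_x) ≈ -64.07°.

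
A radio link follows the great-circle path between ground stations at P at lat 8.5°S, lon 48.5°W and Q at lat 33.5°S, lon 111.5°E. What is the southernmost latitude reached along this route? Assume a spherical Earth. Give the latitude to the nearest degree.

≈ 67°S

The great circle lies in the plane with unit normal n̂ = (p₁ × p₂)/|p₁ × p₂|.
Here n̂_z ≈ +0.391; the vertex latitude is φ_max = arccos|n̂_z| ≈ 67.0°.
Check via Clairaut: cos φ_max = |cos φ₁| · sin C = cos(8.5°)·sin(156.7°) ≈ 0.391, again giving ≈ 67.0°.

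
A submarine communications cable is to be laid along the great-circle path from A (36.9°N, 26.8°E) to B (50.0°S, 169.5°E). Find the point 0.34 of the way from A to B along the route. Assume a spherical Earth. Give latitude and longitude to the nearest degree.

≈ (0°N, 65°E)

Write both endpoints as unit vectors p₁, p₂ with components (cos φ cos λ, cos φ sin λ, sin φ).
The central angle between the endpoints is δ = arccos(p₁·p₂) ≈ 2.624 rad (150.3°).
Interpolate at f = 0.34 with slerp weights a = sin((1−f)δ)/sin δ ≈ 1.994, b = sin(fδ)/sin δ ≈ 1.572.
p = a·p₁ + b·p₂ ≈ (0.429, 0.903, -0.007); φ = arcsin(p_z) ≈ -0.41°, λ = atan2(p_y, p_x) ≈ 64.56°.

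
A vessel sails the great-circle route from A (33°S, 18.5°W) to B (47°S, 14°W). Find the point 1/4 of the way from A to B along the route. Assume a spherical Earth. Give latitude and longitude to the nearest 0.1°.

From cos δ = sin φ₁ sin φ₂ + cos φ₁ cos φ₂ cos Δλ, the central angle is δ ≈ 0.252 rad (14.4°).
Interpolate at f = 1/4 with slerp weights a = sin((1−f)δ)/sin δ ≈ 0.753, b = sin(fδ)/sin δ ≈ 0.252.
p = a·p₁ + b·p₂ ≈ (0.766, -0.242, -0.595); φ = arcsin(p_z) ≈ -36.52°, λ = atan2(p_y, p_x) ≈ -17.54°.

≈ (36.5°S, 17.5°W)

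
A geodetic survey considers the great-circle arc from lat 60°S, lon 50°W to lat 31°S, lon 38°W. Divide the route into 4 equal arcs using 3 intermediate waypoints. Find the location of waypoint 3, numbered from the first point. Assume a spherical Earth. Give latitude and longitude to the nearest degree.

≈ lat 38°S, lon 40°W

The haversine formula gives a central angle δ ≈ 0.525 rad (30.1°) between the endpoints.
Interpolate at f = 3/4 with slerp weights a = sin((1−f)δ)/sin δ ≈ 0.261, b = sin(fδ)/sin δ ≈ 0.765.
p = a·p₁ + b·p₂ ≈ (0.601, -0.504, -0.620); φ = arcsin(p_z) ≈ -38.34°, λ = atan2(p_y, p_x) ≈ -39.98°.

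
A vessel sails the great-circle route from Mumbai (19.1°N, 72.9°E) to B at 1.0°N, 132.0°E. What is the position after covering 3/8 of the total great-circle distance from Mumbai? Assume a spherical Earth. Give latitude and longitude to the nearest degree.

Write both endpoints as unit vectors p₁, p₂ with components (cos φ cos λ, cos φ sin λ, sin φ).
The central angle between the endpoints is δ = arccos(p₁·p₂) ≈ 1.058 rad (60.6°).
Interpolate at f = 3/8 with slerp weights a = sin((1−f)δ)/sin δ ≈ 0.705, b = sin(fδ)/sin δ ≈ 0.443.
p = a·p₁ + b·p₂ ≈ (-0.101, 0.966, 0.238); φ = arcsin(p_z) ≈ 13.79°, λ = atan2(p_y, p_x) ≈ 95.96°.

≈ 14°N, 96°E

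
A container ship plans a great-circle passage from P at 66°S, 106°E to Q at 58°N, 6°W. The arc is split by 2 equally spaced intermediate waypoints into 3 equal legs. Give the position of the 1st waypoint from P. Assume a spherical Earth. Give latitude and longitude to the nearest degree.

Convert each endpoint to a unit vector on the sphere (x = cos φ cos λ, y = cos φ sin λ, z = sin φ).
The central angle between the endpoints is δ = arccos(p₁·p₂) ≈ 2.597 rad (148.8°).
Interpolate at f = 1/3 with slerp weights a = sin((1−f)δ)/sin δ ≈ 1.906, b = sin(fδ)/sin δ ≈ 1.471.
p = a·p₁ + b·p₂ ≈ (0.561, 0.664, -0.494); φ = arcsin(p_z) ≈ -29.62°, λ = atan2(p_y, p_x) ≈ 49.78°.

≈ 30°S, 50°E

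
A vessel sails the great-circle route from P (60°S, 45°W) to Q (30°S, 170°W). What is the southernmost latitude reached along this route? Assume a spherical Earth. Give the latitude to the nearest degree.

≈ 69°S

The great circle lies in the plane with unit normal n̂ = (p₁ × p₂)/|p₁ × p₂|.
Here n̂_z ≈ -0.361; the vertex latitude is φ_max = arccos|n̂_z| ≈ 68.8°.
Check via Clairaut: cos φ_max = |cos φ₁| · sin C = cos(60.0°)·sin(133.8°) ≈ 0.361, again giving ≈ 68.8°.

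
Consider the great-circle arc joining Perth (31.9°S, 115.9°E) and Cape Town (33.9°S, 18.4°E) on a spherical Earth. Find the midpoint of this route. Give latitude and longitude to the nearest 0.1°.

From cos δ = sin φ₁ sin φ₂ + cos φ₁ cos φ₂ cos Δλ, the central angle is δ ≈ 1.367 rad (78.3°).
Interpolate at f = 1/2 with slerp weights a = sin((1−f)δ)/sin δ ≈ 0.645, b = sin(fδ)/sin δ ≈ 0.645.
p = a·p₁ + b·p₂ ≈ (0.269, 0.661, -0.700); φ = arcsin(p_z) ≈ -44.45°, λ = atan2(p_y, p_x) ≈ 67.89°.

≈ 44.5°S, 67.9°E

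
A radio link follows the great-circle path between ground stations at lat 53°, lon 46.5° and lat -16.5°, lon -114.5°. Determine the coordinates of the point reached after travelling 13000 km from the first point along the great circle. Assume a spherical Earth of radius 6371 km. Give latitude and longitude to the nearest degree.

≈ lat 6°, lon -107°

Convert each endpoint to a unit vector on the sphere (x = cos φ cos λ, y = cos φ sin λ, z = sin φ).
The central angle between the endpoints is δ = arccos(p₁·p₂) ≈ 2.453 rad (140.6°). The total great-circle distance is δ·R ≈ 2.453 × 6371 ≈ 15631 km, so the target fraction is f = 13000/15631 ≈ 0.832.
Interpolate at f ≈ 0.832 with slerp weights a = sin((1−f)δ)/sin δ ≈ 0.632, b = sin(fδ)/sin δ ≈ 1.404.
p = a·p₁ + b·p₂ ≈ (-0.296, -0.949, 0.106); φ = arcsin(p_z) ≈ 6.08°, λ = atan2(p_y, p_x) ≈ -107.35°.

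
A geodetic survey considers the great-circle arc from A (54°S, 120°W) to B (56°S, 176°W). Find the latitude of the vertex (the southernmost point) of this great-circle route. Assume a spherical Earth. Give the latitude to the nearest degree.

≈ 58°S

The great circle lies in the plane with unit normal n̂ = (p₁ × p₂)/|p₁ × p₂|.
Here n̂_z ≈ -0.525; the vertex latitude is φ_max = arccos|n̂_z| ≈ 58.4°.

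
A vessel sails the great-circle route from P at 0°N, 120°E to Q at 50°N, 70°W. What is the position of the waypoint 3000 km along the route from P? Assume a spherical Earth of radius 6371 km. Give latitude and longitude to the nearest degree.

≈ 27°N, 124°E

Write both endpoints as unit vectors p₁, p₂ with components (cos φ cos λ, cos φ sin λ, sin φ).
The central angle between the endpoints is δ = arccos(p₁·p₂) ≈ 2.256 rad (129.3°). The total great-circle distance is δ·R ≈ 2.256 × 6371 ≈ 14375 km, so the target fraction is f = 3000/14375 ≈ 0.209.
Interpolate at f ≈ 0.209 with slerp weights a = sin((1−f)δ)/sin δ ≈ 1.262, b = sin(fδ)/sin δ ≈ 0.586.
p = a·p₁ + b·p₂ ≈ (-0.502, 0.739, 0.449); φ = arcsin(p_z) ≈ 26.68°, λ = atan2(p_y, p_x) ≈ 124.20°.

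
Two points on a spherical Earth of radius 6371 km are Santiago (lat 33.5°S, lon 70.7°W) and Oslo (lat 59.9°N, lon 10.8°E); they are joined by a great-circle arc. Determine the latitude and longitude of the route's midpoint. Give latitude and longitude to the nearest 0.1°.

Write both endpoints as unit vectors p₁, p₂ with components (cos φ cos λ, cos φ sin λ, sin φ).
The central angle between the endpoints is δ = arccos(p₁·p₂) ≈ 2.000 rad (114.6°).
Interpolate at f = 1/2 with slerp weights a = sin((1−f)δ)/sin δ ≈ 0.925, b = sin(fδ)/sin δ ≈ 0.925.
p = a·p₁ + b·p₂ ≈ (0.711, -0.641, 0.290); φ = arcsin(p_z) ≈ 16.84°, λ = atan2(p_y, p_x) ≈ -42.05°.

≈ lat 16.8°N, lon 42.1°W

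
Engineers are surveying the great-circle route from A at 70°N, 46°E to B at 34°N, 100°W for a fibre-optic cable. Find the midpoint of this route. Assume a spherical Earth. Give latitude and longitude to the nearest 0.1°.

The haversine formula gives a central angle δ ≈ 1.276 rad (73.1°) between the endpoints.
Interpolate at f = 1/2 with slerp weights a = sin((1−f)δ)/sin δ ≈ 0.622, b = sin(fδ)/sin δ ≈ 0.622.
p = a·p₁ + b·p₂ ≈ (0.058, -0.355, 0.933); φ = arcsin(p_z) ≈ 68.91°, λ = atan2(p_y, p_x) ≈ -80.68°.

≈ 68.9°N, 80.7°W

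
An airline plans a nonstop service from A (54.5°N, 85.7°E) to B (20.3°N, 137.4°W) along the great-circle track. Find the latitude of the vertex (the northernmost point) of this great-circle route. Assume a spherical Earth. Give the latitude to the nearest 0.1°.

The great circle lies in the plane with unit normal n̂ = (p₁ × p₂)/|p₁ × p₂|.
Here n̂_z ≈ +0.375; the vertex latitude is φ_max = arccos|n̂_z| ≈ 68.0°.

≈ 68.0°N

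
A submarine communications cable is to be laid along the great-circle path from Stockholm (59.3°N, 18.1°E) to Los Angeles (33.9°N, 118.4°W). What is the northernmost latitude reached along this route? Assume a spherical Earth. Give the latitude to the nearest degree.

The great circle lies in the plane with unit normal n̂ = (p₁ × p₂)/|p₁ × p₂|.
Here n̂_z ≈ -0.296; the vertex latitude is φ_max = arccos|n̂_z| ≈ 72.8°.
Check via Clairaut: cos φ_max = |cos φ₁| · sin C = cos(59.3°)·sin(35.5°) ≈ 0.296, again giving ≈ 72.8°.

≈ 73°N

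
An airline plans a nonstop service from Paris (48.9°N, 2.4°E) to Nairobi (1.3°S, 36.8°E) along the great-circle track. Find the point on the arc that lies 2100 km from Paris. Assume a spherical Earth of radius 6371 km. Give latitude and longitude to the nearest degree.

From cos δ = sin φ₁ sin φ₂ + cos φ₁ cos φ₂ cos Δλ, the central angle is δ ≈ 1.018 rad (58.3°). The total great-circle distance is δ·R ≈ 1.018 × 6371 ≈ 6485 km, so the target fraction is f = 2100/6485 ≈ 0.324.
Interpolate at f ≈ 0.324 with slerp weights a = sin((1−f)δ)/sin δ ≈ 0.746, b = sin(fδ)/sin δ ≈ 0.380.
p = a·p₁ + b·p₂ ≈ (0.795, 0.248, 0.554); φ = arcsin(p_z) ≈ 33.63°, λ = atan2(p_y, p_x) ≈ 17.35°.

≈ 34°N, 17°E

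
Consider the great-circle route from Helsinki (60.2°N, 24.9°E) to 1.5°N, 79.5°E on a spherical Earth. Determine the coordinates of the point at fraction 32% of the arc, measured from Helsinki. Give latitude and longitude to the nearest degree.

Convert each endpoint to a unit vector on the sphere (x = cos φ cos λ, y = cos φ sin λ, z = sin φ).
The central angle between the endpoints is δ = arccos(p₁·p₂) ≈ 1.255 rad (71.9°).
Interpolate at f = 0.32 with slerp weights a = sin((1−f)δ)/sin δ ≈ 0.793, b = sin(fδ)/sin δ ≈ 0.411.
p = a·p₁ + b·p₂ ≈ (0.432, 0.570, 0.699); φ = arcsin(p_z) ≈ 44.32°, λ = atan2(p_y, p_x) ≈ 52.83°.

≈ 44°N, 53°E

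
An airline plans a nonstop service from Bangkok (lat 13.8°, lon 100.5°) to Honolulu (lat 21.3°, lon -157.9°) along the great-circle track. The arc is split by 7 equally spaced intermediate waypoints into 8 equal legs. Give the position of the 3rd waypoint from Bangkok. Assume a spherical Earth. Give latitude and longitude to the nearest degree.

≈ lat 25°, lon 137°

Write both endpoints as unit vectors p₁, p₂ with components (cos φ cos λ, cos φ sin λ, sin φ).
The central angle between the endpoints is δ = arccos(p₁·p₂) ≈ 1.666 rad (95.5°).
Interpolate at f = 3/8 with slerp weights a = sin((1−f)δ)/sin δ ≈ 0.867, b = sin(fδ)/sin δ ≈ 0.588.
p = a·p₁ + b·p₂ ≈ (-0.661, 0.622, 0.420); φ = arcsin(p_z) ≈ 24.85°, λ = atan2(p_y, p_x) ≈ 136.73°.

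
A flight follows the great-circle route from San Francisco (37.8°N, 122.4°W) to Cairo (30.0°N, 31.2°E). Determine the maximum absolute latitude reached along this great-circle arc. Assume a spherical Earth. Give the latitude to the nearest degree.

The great circle lies in the plane with unit normal n̂ = (p₁ × p₂)/|p₁ × p₂|.
Here n̂_z ≈ +0.320; the vertex latitude is φ_max = arccos|n̂_z| ≈ 71.4°.
Check via Clairaut: cos φ_max = |cos φ₁| · sin C = cos(37.8°)·sin(23.9°) ≈ 0.320, again giving ≈ 71.4°.

≈ 71°N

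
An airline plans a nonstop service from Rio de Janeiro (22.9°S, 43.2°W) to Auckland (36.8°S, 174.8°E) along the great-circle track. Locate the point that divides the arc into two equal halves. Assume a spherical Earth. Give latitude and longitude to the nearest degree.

≈ (60°S, 103°W)

Convert each endpoint to a unit vector on the sphere (x = cos φ cos λ, y = cos φ sin λ, z = sin φ).
The central angle between the endpoints is δ = arccos(p₁·p₂) ≈ 1.926 rad (110.4°).
Interpolate at f = 1/2 with slerp weights a = sin((1−f)δ)/sin δ ≈ 0.876, b = sin(fδ)/sin δ ≈ 0.876.
p = a·p₁ + b·p₂ ≈ (-0.110, -0.489, -0.865); φ = arcsin(p_z) ≈ -59.93°, λ = atan2(p_y, p_x) ≈ -102.72°.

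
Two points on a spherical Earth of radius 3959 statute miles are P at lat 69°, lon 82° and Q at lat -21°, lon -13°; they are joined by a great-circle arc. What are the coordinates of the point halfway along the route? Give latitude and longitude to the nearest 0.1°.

≈ lat 30.7°, lon 8.6°

From cos δ = sin φ₁ sin φ₂ + cos φ₁ cos φ₂ cos Δλ, the central angle is δ ≈ 1.943 rad (111.3°).
Interpolate at f = 1/2 with slerp weights a = sin((1−f)δ)/sin δ ≈ 0.886, b = sin(fδ)/sin δ ≈ 0.886.
p = a·p₁ + b·p₂ ≈ (0.851, 0.128, 0.510); φ = arcsin(p_z) ≈ 30.66°, λ = atan2(p_y, p_x) ≈ 8.59°.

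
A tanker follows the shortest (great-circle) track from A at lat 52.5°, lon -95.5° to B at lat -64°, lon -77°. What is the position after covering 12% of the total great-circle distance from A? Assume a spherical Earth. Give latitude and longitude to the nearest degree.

Convert each endpoint to a unit vector on the sphere (x = cos φ cos λ, y = cos φ sin λ, z = sin φ).
The central angle between the endpoints is δ = arccos(p₁·p₂) ≈ 2.049 rad (117.4°).
Interpolate at f = 0.12 with slerp weights a = sin((1−f)δ)/sin δ ≈ 1.096, b = sin(fδ)/sin δ ≈ 0.274.
p = a·p₁ + b·p₂ ≈ (-0.037, -0.781, 0.623); φ = arcsin(p_z) ≈ 38.55°, λ = atan2(p_y, p_x) ≈ -92.71°.

≈ lat 39°, lon -93°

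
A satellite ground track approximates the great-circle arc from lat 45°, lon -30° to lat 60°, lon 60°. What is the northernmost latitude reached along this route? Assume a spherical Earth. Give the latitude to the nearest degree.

≈ 63°

The great circle lies in the plane with unit normal n̂ = (p₁ × p₂)/|p₁ × p₂|.
Here n̂_z ≈ +0.447; the vertex latitude is φ_max = arccos|n̂_z| ≈ 63.4°.
Check via Clairaut: cos φ_max = |cos φ₁| · sin C = cos(45.0°)·sin(39.2°) ≈ 0.447, again giving ≈ 63.4°.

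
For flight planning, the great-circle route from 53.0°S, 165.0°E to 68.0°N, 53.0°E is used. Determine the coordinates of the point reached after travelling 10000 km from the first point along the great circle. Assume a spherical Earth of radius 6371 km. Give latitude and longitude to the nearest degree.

Convert each endpoint to a unit vector on the sphere (x = cos φ cos λ, y = cos φ sin λ, z = sin φ).
The central angle between the endpoints is δ = arccos(p₁·p₂) ≈ 2.541 rad (145.6°). The total great-circle distance is δ·R ≈ 2.541 × 6371 ≈ 16188 km, so the target fraction is f = 10000/16188 ≈ 0.618.
Interpolate at f ≈ 0.618 with slerp weights a = sin((1−f)δ)/sin δ ≈ 1.461, b = sin(fδ)/sin δ ≈ 1.769.
p = a·p₁ + b·p₂ ≈ (-0.450, 0.757, 0.474); φ = arcsin(p_z) ≈ 28.28°, λ = atan2(p_y, p_x) ≈ 120.75°.

≈ 28°N, 121°E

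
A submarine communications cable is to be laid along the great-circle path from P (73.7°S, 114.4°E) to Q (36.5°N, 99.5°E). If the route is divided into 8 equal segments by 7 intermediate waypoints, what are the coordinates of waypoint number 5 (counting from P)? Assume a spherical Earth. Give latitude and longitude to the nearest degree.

From cos δ = sin φ₁ sin φ₂ + cos φ₁ cos φ₂ cos Δλ, the central angle is δ ≈ 1.931 rad (110.7°).
Interpolate at f = 5/8 with slerp weights a = sin((1−f)δ)/sin δ ≈ 0.708, b = sin(fδ)/sin δ ≈ 0.999.
p = a·p₁ + b·p₂ ≈ (-0.215, 0.973, -0.086); φ = arcsin(p_z) ≈ -4.91°, λ = atan2(p_y, p_x) ≈ 102.44°.

≈ (5°S, 102°E)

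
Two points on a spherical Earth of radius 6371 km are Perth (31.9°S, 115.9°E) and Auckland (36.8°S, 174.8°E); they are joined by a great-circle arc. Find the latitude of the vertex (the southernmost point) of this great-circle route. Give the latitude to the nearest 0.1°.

The great circle lies in the plane with unit normal n̂ = (p₁ × p₂)/|p₁ × p₂|.
Here n̂_z ≈ +0.782; the vertex latitude is φ_max = arccos|n̂_z| ≈ 38.6°.
Check via Clairaut: cos φ_max = |cos φ₁| · sin C = cos(31.9°)·sin(112.9°) ≈ 0.782, again giving ≈ 38.6°.

≈ 38.6°S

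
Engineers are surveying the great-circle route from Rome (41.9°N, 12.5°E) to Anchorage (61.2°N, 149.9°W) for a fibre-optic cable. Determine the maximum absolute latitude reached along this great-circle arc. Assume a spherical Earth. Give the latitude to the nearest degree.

≈ 84°N

The great circle lies in the plane with unit normal n̂ = (p₁ × p₂)/|p₁ × p₂|.
Here n̂_z ≈ -0.112; the vertex latitude is φ_max = arccos|n̂_z| ≈ 83.6°.
Check via Clairaut: cos φ_max = |cos φ₁| · sin C = cos(41.9°)·sin(8.6°) ≈ 0.112, again giving ≈ 83.6°.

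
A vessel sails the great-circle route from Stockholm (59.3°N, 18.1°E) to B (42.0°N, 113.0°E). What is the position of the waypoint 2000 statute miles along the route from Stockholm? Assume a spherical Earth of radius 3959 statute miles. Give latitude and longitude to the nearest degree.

≈ (60°N, 78°E)

Write both endpoints as unit vectors p₁, p₂ with components (cos φ cos λ, cos φ sin λ, sin φ).
The central angle between the endpoints is δ = arccos(p₁·p₂) ≈ 0.997 rad (57.1°). The total great-circle distance is δ·R ≈ 0.997 × 3959 ≈ 3947 mi, so the target fraction is f = 2000/3947 ≈ 0.507.
Interpolate at f ≈ 0.507 with slerp weights a = sin((1−f)δ)/sin δ ≈ 0.562, b = sin(fδ)/sin δ ≈ 0.576.
p = a·p₁ + b·p₂ ≈ (0.105, 0.483, 0.869); φ = arcsin(p_z) ≈ 60.35°, λ = atan2(p_y, p_x) ≈ 77.69°.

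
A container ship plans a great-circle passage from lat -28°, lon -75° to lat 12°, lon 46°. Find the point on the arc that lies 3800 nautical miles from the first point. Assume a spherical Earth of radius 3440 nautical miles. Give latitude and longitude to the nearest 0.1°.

Write both endpoints as unit vectors p₁, p₂ with components (cos φ cos λ, cos φ sin λ, sin φ).
The central angle between the endpoints is δ = arccos(p₁·p₂) ≈ 2.144 rad (122.8°). The total great-circle distance is δ·R ≈ 2.144 × 3440 ≈ 7376 nmi, so the target fraction is f = 3800/7376 ≈ 0.515.
Interpolate at f ≈ 0.515 with slerp weights a = sin((1−f)δ)/sin δ ≈ 1.026, b = sin(fδ)/sin δ ≈ 1.063.
p = a·p₁ + b·p₂ ≈ (0.957, -0.127, -0.261); φ = arcsin(p_z) ≈ -15.11°, λ = atan2(p_y, p_x) ≈ -7.56°.

≈ lat -15.1°, lon -7.6°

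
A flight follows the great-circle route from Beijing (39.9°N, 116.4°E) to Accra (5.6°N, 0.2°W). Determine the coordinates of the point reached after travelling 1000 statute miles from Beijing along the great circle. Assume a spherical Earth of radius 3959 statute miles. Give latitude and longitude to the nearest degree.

Write both endpoints as unit vectors p₁, p₂ with components (cos φ cos λ, cos φ sin λ, sin φ).
The central angle between the endpoints is δ = arccos(p₁·p₂) ≈ 1.854 rad (106.2°). The total great-circle distance is δ·R ≈ 1.854 × 3959 ≈ 7339 mi, so the target fraction is f = 1000/7339 ≈ 0.136.
Interpolate at f ≈ 0.136 with slerp weights a = sin((1−f)δ)/sin δ ≈ 1.041, b = sin(fδ)/sin δ ≈ 0.260.
p = a·p₁ + b·p₂ ≈ (-0.096, 0.714, 0.693); φ = arcsin(p_z) ≈ 43.88°, λ = atan2(p_y, p_x) ≈ 97.66°.

≈ 44°N, 98°E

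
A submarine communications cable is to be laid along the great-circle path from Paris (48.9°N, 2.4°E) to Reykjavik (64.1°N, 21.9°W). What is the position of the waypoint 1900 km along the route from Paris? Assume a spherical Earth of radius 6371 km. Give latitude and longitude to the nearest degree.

≈ 62°N, 17°W

Convert each endpoint to a unit vector on the sphere (x = cos φ cos λ, y = cos φ sin λ, z = sin φ).
The central angle between the endpoints is δ = arccos(p₁·p₂) ≈ 0.349 rad (20.0°). The total great-circle distance is δ·R ≈ 0.349 × 6371 ≈ 2226 km, so the target fraction is f = 1900/2226 ≈ 0.854.
Interpolate at f ≈ 0.854 with slerp weights a = sin((1−f)δ)/sin δ ≈ 0.149, b = sin(fδ)/sin δ ≈ 0.858.
p = a·p₁ + b·p₂ ≈ (0.446, -0.136, 0.885); φ = arcsin(p_z) ≈ 62.21°, λ = atan2(p_y, p_x) ≈ -16.93°.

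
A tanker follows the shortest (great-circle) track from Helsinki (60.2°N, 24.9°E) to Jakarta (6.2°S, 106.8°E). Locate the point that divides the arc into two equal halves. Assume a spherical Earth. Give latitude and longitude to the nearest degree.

≈ (33°N, 82°E)

Write both endpoints as unit vectors p₁, p₂ with components (cos φ cos λ, cos φ sin λ, sin φ).
The central angle between the endpoints is δ = arccos(p₁·p₂) ≈ 1.595 rad (91.4°).
Interpolate at f = 1/2 with slerp weights a = sin((1−f)δ)/sin δ ≈ 0.716, b = sin(fδ)/sin δ ≈ 0.716.
p = a·p₁ + b·p₂ ≈ (0.117, 0.831, 0.544); φ = arcsin(p_z) ≈ 32.94°, λ = atan2(p_y, p_x) ≈ 81.99°.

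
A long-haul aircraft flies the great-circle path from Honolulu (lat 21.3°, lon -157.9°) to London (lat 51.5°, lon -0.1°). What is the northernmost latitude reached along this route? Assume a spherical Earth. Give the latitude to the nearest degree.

≈ 77°

The great circle lies in the plane with unit normal n̂ = (p₁ × p₂)/|p₁ × p₂|.
Here n̂_z ≈ +0.226; the vertex latitude is φ_max = arccos|n̂_z| ≈ 76.9°.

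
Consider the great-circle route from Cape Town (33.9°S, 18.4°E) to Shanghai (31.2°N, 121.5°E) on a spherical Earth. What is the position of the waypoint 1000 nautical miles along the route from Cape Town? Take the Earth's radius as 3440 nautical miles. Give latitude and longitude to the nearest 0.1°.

≈ 26.7°S, 35.8°E

From cos δ = sin φ₁ sin φ₂ + cos φ₁ cos φ₂ cos Δλ, the central angle is δ ≈ 2.037 rad (116.7°). The total great-circle distance is δ·R ≈ 2.037 × 3440 ≈ 7009 nmi, so the target fraction is f = 1000/7009 ≈ 0.143.
Interpolate at f ≈ 0.143 with slerp weights a = sin((1−f)δ)/sin δ ≈ 1.102, b = sin(fδ)/sin δ ≈ 0.321.
p = a·p₁ + b·p₂ ≈ (0.725, 0.523, -0.449); φ = arcsin(p_z) ≈ -26.65°, λ = atan2(p_y, p_x) ≈ 35.81°.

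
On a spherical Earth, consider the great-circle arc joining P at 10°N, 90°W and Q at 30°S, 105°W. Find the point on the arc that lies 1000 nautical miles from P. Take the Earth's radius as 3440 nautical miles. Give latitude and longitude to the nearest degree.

≈ 6°S, 95°W

Convert each endpoint to a unit vector on the sphere (x = cos φ cos λ, y = cos φ sin λ, z = sin φ).
The central angle between the endpoints is δ = arccos(p₁·p₂) ≈ 0.742 rad (42.5°). The total great-circle distance is δ·R ≈ 0.742 × 3440 ≈ 2553 nmi, so the target fraction is f = 1000/2553 ≈ 0.392.
Interpolate at f ≈ 0.392 with slerp weights a = sin((1−f)δ)/sin δ ≈ 0.646, b = sin(fδ)/sin δ ≈ 0.424.
p = a·p₁ + b·p₂ ≈ (-0.095, -0.990, -0.100); φ = arcsin(p_z) ≈ -5.74°, λ = atan2(p_y, p_x) ≈ -95.48°.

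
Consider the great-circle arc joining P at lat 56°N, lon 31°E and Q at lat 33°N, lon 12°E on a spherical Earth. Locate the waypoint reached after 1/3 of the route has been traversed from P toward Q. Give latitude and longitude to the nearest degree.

≈ lat 49°N, lon 23°E

Convert each endpoint to a unit vector on the sphere (x = cos φ cos λ, y = cos φ sin λ, z = sin φ).
The central angle between the endpoints is δ = arccos(p₁·p₂) ≈ 0.462 rad (26.5°).
Interpolate at f = 1/3 with slerp weights a = sin((1−f)δ)/sin δ ≈ 0.680, b = sin(fδ)/sin δ ≈ 0.344.
p = a·p₁ + b·p₂ ≈ (0.608, 0.256, 0.751); φ = arcsin(p_z) ≈ 48.70°, λ = atan2(p_y, p_x) ≈ 22.81°.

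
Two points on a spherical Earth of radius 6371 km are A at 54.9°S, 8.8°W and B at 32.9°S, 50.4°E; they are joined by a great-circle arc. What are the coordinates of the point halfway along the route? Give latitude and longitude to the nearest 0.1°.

The haversine formula gives a central angle δ ≈ 0.807 rad (46.2°) between the endpoints.
Interpolate at f = 1/2 with slerp weights a = sin((1−f)δ)/sin δ ≈ 0.544, b = sin(fδ)/sin δ ≈ 0.544.
p = a·p₁ + b·p₂ ≈ (0.600, 0.304, -0.740); φ = arcsin(p_z) ≈ -47.74°, λ = atan2(p_y, p_x) ≈ 26.87°.

≈ 47.7°S, 26.9°E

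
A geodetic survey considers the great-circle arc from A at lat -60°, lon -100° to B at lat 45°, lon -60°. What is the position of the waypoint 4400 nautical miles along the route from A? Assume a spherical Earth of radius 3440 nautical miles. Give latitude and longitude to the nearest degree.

From cos δ = sin φ₁ sin φ₂ + cos φ₁ cos φ₂ cos Δλ, the central angle is δ ≈ 1.919 rad (110.0°). The total great-circle distance is δ·R ≈ 1.919 × 3440 ≈ 6603 nmi, so the target fraction is f = 4400/6603 ≈ 0.666.
Interpolate at f ≈ 0.666 with slerp weights a = sin((1−f)δ)/sin δ ≈ 0.636, b = sin(fδ)/sin δ ≈ 1.019.
p = a·p₁ + b·p₂ ≈ (0.305, -0.937, 0.170); φ = arcsin(p_z) ≈ 9.79°, λ = atan2(p_y, p_x) ≈ -71.96°.

≈ lat 10°, lon -72°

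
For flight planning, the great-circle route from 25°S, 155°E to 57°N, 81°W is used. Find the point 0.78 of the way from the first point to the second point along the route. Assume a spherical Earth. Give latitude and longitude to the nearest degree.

≈ 53°N, 132°W

Convert each endpoint to a unit vector on the sphere (x = cos φ cos λ, y = cos φ sin λ, z = sin φ).
The central angle between the endpoints is δ = arccos(p₁·p₂) ≈ 2.253 rad (129.1°).
Interpolate at f = 0.78 with slerp weights a = sin((1−f)δ)/sin δ ≈ 0.613, b = sin(fδ)/sin δ ≈ 1.266.
p = a·p₁ + b·p₂ ≈ (-0.395, -0.446, 0.803); φ = arcsin(p_z) ≈ 53.40°, λ = atan2(p_y, p_x) ≈ -131.54°.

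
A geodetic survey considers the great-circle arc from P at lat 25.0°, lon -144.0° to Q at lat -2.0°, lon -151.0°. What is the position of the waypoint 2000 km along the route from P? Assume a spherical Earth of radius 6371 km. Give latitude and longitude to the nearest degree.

≈ lat 8°, lon -149°

Convert each endpoint to a unit vector on the sphere (x = cos φ cos λ, y = cos φ sin λ, z = sin φ).
The central angle between the endpoints is δ = arccos(p₁·p₂) ≈ 0.486 rad (27.8°). The total great-circle distance is δ·R ≈ 0.486 × 6371 ≈ 3096 km, so the target fraction is f = 2000/3096 ≈ 0.646.
Interpolate at f ≈ 0.646 with slerp weights a = sin((1−f)δ)/sin δ ≈ 0.366, b = sin(fδ)/sin δ ≈ 0.661.
p = a·p₁ + b·p₂ ≈ (-0.847, -0.516, 0.132); φ = arcsin(p_z) ≈ 7.57°, λ = atan2(p_y, p_x) ≈ -148.66°.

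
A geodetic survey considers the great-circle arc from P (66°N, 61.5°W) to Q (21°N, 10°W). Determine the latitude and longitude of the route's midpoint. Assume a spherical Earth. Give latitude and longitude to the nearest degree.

≈ (46°N, 25°W)

Convert each endpoint to a unit vector on the sphere (x = cos φ cos λ, y = cos φ sin λ, z = sin φ).
The central angle between the endpoints is δ = arccos(p₁·p₂) ≈ 0.972 rad (55.7°).
Interpolate at f = 1/2 with slerp weights a = sin((1−f)δ)/sin δ ≈ 0.565, b = sin(fδ)/sin δ ≈ 0.565.
p = a·p₁ + b·p₂ ≈ (0.630, -0.294, 0.719); φ = arcsin(p_z) ≈ 45.99°, λ = atan2(p_y, p_x) ≈ -25.01°.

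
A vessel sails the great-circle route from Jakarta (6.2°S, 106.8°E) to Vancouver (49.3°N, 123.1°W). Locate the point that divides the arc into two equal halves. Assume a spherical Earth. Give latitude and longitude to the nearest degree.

Write both endpoints as unit vectors p₁, p₂ with components (cos φ cos λ, cos φ sin λ, sin φ).
The central angle between the endpoints is δ = arccos(p₁·p₂) ≈ 2.094 rad (120.0°).
Interpolate at f = 1/2 with slerp weights a = sin((1−f)δ)/sin δ ≈ 0.999, b = sin(fδ)/sin δ ≈ 0.999.
p = a·p₁ + b·p₂ ≈ (-0.643, 0.405, 0.650); φ = arcsin(p_z) ≈ 40.53°, λ = atan2(p_y, p_x) ≈ 147.78°.

≈ 41°N, 148°E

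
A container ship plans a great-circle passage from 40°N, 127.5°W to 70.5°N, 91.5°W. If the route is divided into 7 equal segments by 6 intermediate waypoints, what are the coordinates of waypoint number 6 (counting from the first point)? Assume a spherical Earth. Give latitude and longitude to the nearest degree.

≈ 67°N, 102°W

From cos δ = sin φ₁ sin φ₂ + cos φ₁ cos φ₂ cos Δλ, the central angle is δ ≈ 0.622 rad (35.6°).
Interpolate at f = 6/7 with slerp weights a = sin((1−f)δ)/sin δ ≈ 0.152, b = sin(fδ)/sin δ ≈ 0.872.
p = a·p₁ + b·p₂ ≈ (-0.079, -0.384, 0.920); φ = arcsin(p_z) ≈ 66.95°, λ = atan2(p_y, p_x) ≈ -101.59°.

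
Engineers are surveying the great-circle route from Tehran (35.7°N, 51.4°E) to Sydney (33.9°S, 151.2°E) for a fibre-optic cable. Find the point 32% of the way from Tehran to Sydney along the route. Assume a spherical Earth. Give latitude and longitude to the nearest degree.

Write both endpoints as unit vectors p₁, p₂ with components (cos φ cos λ, cos φ sin λ, sin φ).
The central angle between the endpoints is δ = arccos(p₁·p₂) ≈ 2.027 rad (116.1°).
Interpolate at f = 0.32 with slerp weights a = sin((1−f)δ)/sin δ ≈ 1.093, b = sin(fδ)/sin δ ≈ 0.673.
p = a·p₁ + b·p₂ ≈ (0.065, 0.963, 0.263); φ = arcsin(p_z) ≈ 15.23°, λ = atan2(p_y, p_x) ≈ 86.17°.

≈ (15°N, 86°E)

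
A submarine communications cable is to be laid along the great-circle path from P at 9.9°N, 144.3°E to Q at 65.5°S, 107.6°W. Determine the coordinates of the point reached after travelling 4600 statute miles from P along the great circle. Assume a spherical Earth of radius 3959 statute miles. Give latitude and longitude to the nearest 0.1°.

Convert each endpoint to a unit vector on the sphere (x = cos φ cos λ, y = cos φ sin λ, z = sin φ).
The central angle between the endpoints is δ = arccos(p₁·p₂) ≈ 1.858 rad (106.5°). The total great-circle distance is δ·R ≈ 1.858 × 3959 ≈ 7356 mi, so the target fraction is f = 4600/7356 ≈ 0.625.
Interpolate at f ≈ 0.625 with slerp weights a = sin((1−f)δ)/sin δ ≈ 0.669, b = sin(fδ)/sin δ ≈ 0.957.
p = a·p₁ + b·p₂ ≈ (-0.655, 0.006, -0.756); φ = arcsin(p_z) ≈ -49.08°, λ = atan2(p_y, p_x) ≈ 179.46°.

≈ 49.1°S, 179.5°E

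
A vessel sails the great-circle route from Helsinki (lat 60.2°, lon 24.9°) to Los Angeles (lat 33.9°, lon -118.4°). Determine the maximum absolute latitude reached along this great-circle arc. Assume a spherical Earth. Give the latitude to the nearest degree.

≈ 76°

The great circle lies in the plane with unit normal n̂ = (p₁ × p₂)/|p₁ × p₂|.
Here n̂_z ≈ -0.249; the vertex latitude is φ_max = arccos|n̂_z| ≈ 75.6°.
Check via Clairaut: cos φ_max = |cos φ₁| · sin C = cos(60.2°)·sin(30.1°) ≈ 0.249, again giving ≈ 75.6°.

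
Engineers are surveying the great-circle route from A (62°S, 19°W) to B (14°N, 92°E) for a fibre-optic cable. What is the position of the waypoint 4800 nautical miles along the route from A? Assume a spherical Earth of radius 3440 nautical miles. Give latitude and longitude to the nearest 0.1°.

≈ (14.5°S, 76.9°E)

Write both endpoints as unit vectors p₁, p₂ with components (cos φ cos λ, cos φ sin λ, sin φ).
The central angle between the endpoints is δ = arccos(p₁·p₂) ≈ 1.957 rad (112.1°). The total great-circle distance is δ·R ≈ 1.957 × 3440 ≈ 6733 nmi, so the target fraction is f = 4800/6733 ≈ 0.713.
Interpolate at f ≈ 0.713 with slerp weights a = sin((1−f)δ)/sin δ ≈ 0.575, b = sin(fδ)/sin δ ≈ 1.063.
p = a·p₁ + b·p₂ ≈ (0.219, 0.943, -0.251); φ = arcsin(p_z) ≈ -14.52°, λ = atan2(p_y, p_x) ≈ 76.91°.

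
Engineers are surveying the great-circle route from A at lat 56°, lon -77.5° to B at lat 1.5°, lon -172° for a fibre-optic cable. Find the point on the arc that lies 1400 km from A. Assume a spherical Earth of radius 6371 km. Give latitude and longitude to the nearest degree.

Convert each endpoint to a unit vector on the sphere (x = cos φ cos λ, y = cos φ sin λ, z = sin φ).
The central angle between the endpoints is δ = arccos(p₁·p₂) ≈ 1.593 rad (91.3°). The total great-circle distance is δ·R ≈ 1.593 × 6371 ≈ 10149 km, so the target fraction is f = 1400/10149 ≈ 0.138.
Interpolate at f ≈ 0.138 with slerp weights a = sin((1−f)δ)/sin δ ≈ 0.981, b = sin(fδ)/sin δ ≈ 0.218.
p = a·p₁ + b·p₂ ≈ (-0.097, -0.566, 0.819); φ = arcsin(p_z) ≈ 54.97°, λ = atan2(p_y, p_x) ≈ -99.74°.

≈ lat 55°, lon -100°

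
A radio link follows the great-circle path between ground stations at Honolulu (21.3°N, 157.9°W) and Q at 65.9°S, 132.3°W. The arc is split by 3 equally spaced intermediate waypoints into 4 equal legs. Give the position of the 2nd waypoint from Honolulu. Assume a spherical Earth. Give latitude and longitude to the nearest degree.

Write both endpoints as unit vectors p₁, p₂ with components (cos φ cos λ, cos φ sin λ, sin φ).
The central angle between the endpoints is δ = arccos(p₁·p₂) ≈ 1.559 rad (89.3°).
Interpolate at f = 2/4 with slerp weights a = sin((1−f)δ)/sin δ ≈ 0.703, b = sin(fδ)/sin δ ≈ 0.703.
p = a·p₁ + b·p₂ ≈ (-0.800, -0.459, -0.386); φ = arcsin(p_z) ≈ -22.73°, λ = atan2(p_y, p_x) ≈ -150.17°.

≈ 23°S, 150°W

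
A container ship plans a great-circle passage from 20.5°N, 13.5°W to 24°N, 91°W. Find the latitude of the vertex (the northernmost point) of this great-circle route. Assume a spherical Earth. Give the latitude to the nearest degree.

≈ 28°N

The great circle lies in the plane with unit normal n̂ = (p₁ × p₂)/|p₁ × p₂|.
Here n̂_z ≈ -0.884; the vertex latitude is φ_max = arccos|n̂_z| ≈ 27.8°.
Check via Clairaut: cos φ_max = |cos φ₁| · sin C = cos(20.5°)·sin(70.7°) ≈ 0.884, again giving ≈ 27.8°.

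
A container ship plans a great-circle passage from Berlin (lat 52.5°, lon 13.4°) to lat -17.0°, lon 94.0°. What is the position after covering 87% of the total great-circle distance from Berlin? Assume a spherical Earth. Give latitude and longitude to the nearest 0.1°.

Convert each endpoint to a unit vector on the sphere (x = cos φ cos λ, y = cos φ sin λ, z = sin φ).
The central angle between the endpoints is δ = arccos(p₁·p₂) ≈ 1.708 rad (97.9°).
Interpolate at f = 0.87 with slerp weights a = sin((1−f)δ)/sin δ ≈ 0.222, b = sin(fδ)/sin δ ≈ 1.006.
p = a·p₁ + b·p₂ ≈ (0.065, 0.991, -0.118); φ = arcsin(p_z) ≈ -6.76°, λ = atan2(p_y, p_x) ≈ 86.27°.

≈ lat -6.8°, lon 86.3°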